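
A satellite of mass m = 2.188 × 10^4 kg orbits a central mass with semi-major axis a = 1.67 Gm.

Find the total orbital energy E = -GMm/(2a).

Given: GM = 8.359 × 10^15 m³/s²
a = 1.67 Gm = 1.67 × 10^9 m
GM = 8.359 × 10^15 m³/s²
2a = 3.34 × 10^9 m
GMm = 8.359 × 10^15 × 21880 = 1.82895 × 10^20 m³·kg/s²
E = −GMm/(2a) = -5.4759 × 10^10 J ≈ -54.76 GJ

Final answer: -54.76 GJ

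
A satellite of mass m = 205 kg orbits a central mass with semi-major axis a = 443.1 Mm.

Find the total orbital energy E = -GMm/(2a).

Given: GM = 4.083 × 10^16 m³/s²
a = 443.1 Mm = 4.431 × 10^8 m
GM = 4.083 × 10^16 m³/s²
2a = 8.862 × 10^8 m
GMm = 4.083 × 10^16 × 205 = 8.37015 × 10^18 m³·kg/s²
E = −GMm/(2a) = -9.44499 × 10^9 J ≈ -9.445 GJ

Final answer: -9.445 GJ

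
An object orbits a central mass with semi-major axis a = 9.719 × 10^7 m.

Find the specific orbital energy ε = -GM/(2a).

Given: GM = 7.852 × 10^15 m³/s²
a = 9.719 × 10^7 m
GM = 7.852 × 10^15 m³/s²
2a = 1.9438 × 10^8 m
ε = −GM/(2a) = -4.03951 × 10^7 J/kg ≈ -40.4 MJ/kg

Final answer: -40.4 MJ/kg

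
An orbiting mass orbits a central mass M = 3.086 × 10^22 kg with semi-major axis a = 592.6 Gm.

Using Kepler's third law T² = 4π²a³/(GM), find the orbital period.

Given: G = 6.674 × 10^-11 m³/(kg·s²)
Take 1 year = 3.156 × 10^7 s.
M = 3.086 × 10^22 kg
GM = G × M = 6.674 × 10^-11 × 3.086 × 10^22 = 2.0596 × 10^12 m³/s²
a = 592.6 Gm = 5.926 × 10^11 m
a³ = 2.08106 × 10^35 m³
T = 2π √(a³/GM) = 2π √((2.08106 × 10^35) / (2.0596 × 10^12)) = 2π × 3.17871 × 10^11 s
T = 1.99724 × 10^12 s ≈ 6.328 × 10^4 years

Final answer: 6.328 × 10^4 years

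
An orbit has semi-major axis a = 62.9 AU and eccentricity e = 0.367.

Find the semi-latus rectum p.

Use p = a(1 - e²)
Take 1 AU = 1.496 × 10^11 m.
a = 62.9 AU = 9.40984 × 10^12 m
e = 0.367,  e² = 0.134689,  1 − e² = 0.865311
p = a(1 − e²) = 9.40984 × 10^12 m × 0.865311 = 8.14244 × 10^12 m ≈ 54.43 AU

Final answer: p = 54.43 AU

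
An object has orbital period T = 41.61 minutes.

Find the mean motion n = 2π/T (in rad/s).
T = 41.61 minutes = 2496.6 s
n = 2π / 2496.6 s = 0.0025167 rad/s ≈ 0.002517 rad/s

Final answer: n = 0.002517 rad/s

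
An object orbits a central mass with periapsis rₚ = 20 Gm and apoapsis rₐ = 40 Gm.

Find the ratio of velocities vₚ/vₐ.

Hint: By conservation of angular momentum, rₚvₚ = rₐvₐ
rₚ = 20 Gm = 2 × 10^10 m
rₐ = 40 Gm = 4 × 10^10 m
rₚvₚ = rₐvₐ  ⇒  vₚ/vₐ = rₐ/rₚ
vₚ/vₐ = (4 × 10^10) / (2 × 10^10) = 2

Final answer: vₚ/vₐ = 2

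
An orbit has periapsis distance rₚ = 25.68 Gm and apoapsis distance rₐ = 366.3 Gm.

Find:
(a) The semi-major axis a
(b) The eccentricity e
rₚ = 25.68 Gm = 2.568 × 10^10 m
rₐ = 366.3 Gm = 3.663 × 10^11 m
(a) a = (rₚ + rₐ)/2 = 1.9599 × 10^11 m ≈ 196 Gm
(b) e = (rₐ − rₚ)/(rₐ + rₚ) = (3.4062 × 10^11) / (3.9198 × 10^11) = 0.868973

Final answer:
(a) a = 196 Gm
(b) e = 0.869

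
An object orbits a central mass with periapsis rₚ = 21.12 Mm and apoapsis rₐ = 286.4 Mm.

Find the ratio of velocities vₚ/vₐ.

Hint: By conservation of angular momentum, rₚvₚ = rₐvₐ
rₚ = 21.12 Mm = 2.112 × 10^7 m
rₐ = 286.4 Mm = 2.864 × 10^8 m
rₚvₚ = rₐvₐ  ⇒  vₚ/vₐ = rₐ/rₚ
vₚ/vₐ = (2.864 × 10^8) / (2.112 × 10^7) = 13.5606

Final answer: vₚ/vₐ = 13.56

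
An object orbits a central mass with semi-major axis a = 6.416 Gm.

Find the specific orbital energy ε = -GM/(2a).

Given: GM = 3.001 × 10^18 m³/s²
a = 6.416 Gm = 6.416 × 10^9 m
GM = 3.001 × 10^18 m³/s²
2a = 1.2832 × 10^10 m
ε = −GM/(2a) = -2.33868 × 10^8 J/kg ≈ -233.9 MJ/kg

Final answer: -233.9 MJ/kg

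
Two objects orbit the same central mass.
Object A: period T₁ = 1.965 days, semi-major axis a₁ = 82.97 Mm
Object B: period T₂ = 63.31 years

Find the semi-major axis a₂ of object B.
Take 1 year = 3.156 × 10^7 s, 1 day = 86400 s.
T₁ = 1.965 days = 169776 s
T₂ = 63.31 years = 1.99806 × 10^9 s
a₁ = 82.97 Mm = 8.297 × 10^7 m
Kepler's third law: (T₂/T₁)² = (a₂/a₁)³  ⇒  a₂ = a₁ (T₂/T₁)^(2/3)
T₂/T₁ = 11768.8
(T₂/T₁)^(2/3) = 517.395
a₂ = 8.297 × 10^7 m × 517.395 = 4.29282 × 10^10 m ≈ 42.93 Gm

Final answer: a₂ = 42.93 Gm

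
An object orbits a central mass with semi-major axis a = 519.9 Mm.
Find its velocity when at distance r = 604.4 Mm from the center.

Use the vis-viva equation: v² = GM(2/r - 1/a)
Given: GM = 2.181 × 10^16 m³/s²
a = 519.9 Mm = 5.199 × 10^8 m
r = 604.4 Mm = 6.044 × 10^8 m
GM = 2.181 × 10^16 m³/s²
2/r − 1/a = 3.30907 × 10^-9 − 1.92345 × 10^-9 = 1.38562 × 10^-9 m⁻¹
v² = GM (2/r − 1/a) = 3.02204 × 10^7 m²/s²
v = 5497.31 m/s ≈ 5.497 km/s

Final answer: 5.497 km/s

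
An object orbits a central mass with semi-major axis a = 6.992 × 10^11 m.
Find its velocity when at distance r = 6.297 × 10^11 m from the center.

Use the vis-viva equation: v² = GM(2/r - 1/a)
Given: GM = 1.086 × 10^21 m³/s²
a = 6.992 × 10^11 m
r = 6.297 × 10^11 m
GM = 1.086 × 10^21 m³/s²
2/r − 1/a = 3.17612 × 10^-12 − 1.43021 × 10^-12 = 1.74591 × 10^-12 m⁻¹
v² = GM (2/r − 1/a) = 1.89606 × 10^9 m²/s²
v = 43543.7 m/s ≈ 43.54 km/s

Final answer: 43.54 km/s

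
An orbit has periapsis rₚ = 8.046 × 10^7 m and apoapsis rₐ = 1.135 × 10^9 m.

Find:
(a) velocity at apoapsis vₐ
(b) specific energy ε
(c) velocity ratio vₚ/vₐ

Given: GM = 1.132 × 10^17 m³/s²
rₚ = 8.046 × 10^7 m
rₐ = 1.135 × 10^9 m
GM = 1.132 × 10^17 m³/s²
a = (rₚ + rₐ)/2 = 6.0773 × 10^8 m
e = (rₐ − rₚ)/(rₐ + rₚ) = (1.05454 × 10^9) / (1.21546 × 10^9) = 0.867606
(a) vₐ² = GM (2/rₐ − 1/a) = 1.132 × 10^17 × (1.76211 × 10^-9 − 1.64547 × 10^-9) = 1.32044 × 10^7 m²/s²;  vₐ = 3633.79 m/s ≈ 3.634 km/s
(b) 2a = 1.21546 × 10^9 m;  ε = −GM/(2a) = -9.31335 × 10^7 J/kg ≈ -93.13 MJ/kg
(c) vₚ/vₐ = rₐ/rₚ (angular momentum) = (1.135 × 10^9) / (8.046 × 10^7) = 14.1064 ≈ 14.11

Final answer:
(a) velocity at apoapsis vₐ = 3.634 km/s
(b) specific energy ε = -93.13 MJ/kg
(c) velocity ratio vₚ/vₐ = 14.11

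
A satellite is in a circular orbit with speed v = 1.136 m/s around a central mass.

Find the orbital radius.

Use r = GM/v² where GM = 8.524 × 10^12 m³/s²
v = 1.136 m/s
GM = 8.524 × 10^12 m³/s²
v² = 1.2905 m²/s²
r = GM/v² = (8.524 × 10^12) / 1.2905 = 6.60521 × 10^12 m ≈ 6.605 × 10^12 m

Final answer: 6.605 × 10^12 m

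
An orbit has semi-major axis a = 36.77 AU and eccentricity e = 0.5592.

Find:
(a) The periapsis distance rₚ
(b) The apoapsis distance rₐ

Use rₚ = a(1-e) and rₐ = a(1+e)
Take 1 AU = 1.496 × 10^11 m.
a = 36.77 AU = 5.50079 × 10^12 m
e = 0.5592:  1 − e = 0.4408,  1 + e = 1.5592
(a) rₚ = a(1 − e) = 5.50079 × 10^12 m × 0.4408 = 2.42475 × 10^12 m ≈ 16.21 AU
(b) rₐ = a(1 + e) = 5.50079 × 10^12 m × 1.5592 = 8.57683 × 10^12 m ≈ 57.33 AU

Final answer:
(a) rₚ = 16.21 AU
(b) rₐ = 57.33 AU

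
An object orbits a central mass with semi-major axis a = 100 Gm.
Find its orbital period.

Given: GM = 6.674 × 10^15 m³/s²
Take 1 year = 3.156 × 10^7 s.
a = 100 Gm = 1 × 10^11 m
GM = 6.674 × 10^15 m³/s²
a³ = 1 × 10^33 m³
T = 2π √(a³/GM) = 2π √((1 × 10^33) / (6.674 × 10^15)) = 2π × 3.87085 × 10^8 s
T = 2.43213 × 10^9 s ≈ 77.06 years

Final answer: 77.06 years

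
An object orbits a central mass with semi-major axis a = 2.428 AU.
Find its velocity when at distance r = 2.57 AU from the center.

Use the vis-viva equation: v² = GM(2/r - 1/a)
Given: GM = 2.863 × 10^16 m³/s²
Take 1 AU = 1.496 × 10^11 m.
a = 2.428 AU = 3.63229 × 10^11 m
r = 2.57 AU = 3.84472 × 10^11 m
GM = 2.863 × 10^16 m³/s²
2/r − 1/a = 5.20194 × 10^-12 − 2.75309 × 10^-12 = 2.44885 × 10^-12 m⁻¹
v² = GM (2/r − 1/a) = 70110.7 m²/s²
v = 264.784 m/s ≈ 264.8 m/s

Final answer: 264.8 m/s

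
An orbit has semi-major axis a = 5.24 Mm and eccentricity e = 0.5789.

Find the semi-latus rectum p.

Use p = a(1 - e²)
a = 5.24 Mm = 5.24 × 10^6 m
e = 0.5789,  e² = 0.335125,  1 − e² = 0.664875
p = a(1 − e²) = 5.24 × 10^6 m × 0.664875 = 3.48394 × 10^6 m ≈ 3.484 Mm

Final answer: p = 3.484 Mm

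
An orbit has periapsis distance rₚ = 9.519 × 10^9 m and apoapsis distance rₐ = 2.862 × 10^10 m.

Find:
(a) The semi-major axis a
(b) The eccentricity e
rₚ = 9.519 × 10^9 m
rₐ = 2.862 × 10^10 m
(a) a = (rₚ + rₐ)/2 = 1.90695 × 10^10 m ≈ 1.907 × 10^10 m
(b) e = (rₐ − rₚ)/(rₐ + rₚ) = (1.9101 × 10^10) / (3.8139 × 10^10) = 0.500826

Final answer:
(a) a = 1.907 × 10^10 m
(b) e = 0.5008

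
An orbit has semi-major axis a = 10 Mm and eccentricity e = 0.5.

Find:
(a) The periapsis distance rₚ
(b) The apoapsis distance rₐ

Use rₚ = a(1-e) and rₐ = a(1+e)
a = 10 Mm = 1 × 10^7 m
e = 0.5:  1 − e = 0.5,  1 + e = 1.5
(a) rₚ = a(1 − e) = 1 × 10^7 m × 0.5 = 5 × 10^6 m ≈ 5 Mm
(b) rₐ = a(1 + e) = 1 × 10^7 m × 1.5 = 1.5 × 10^7 m ≈ 15 Mm

Final answer:
(a) rₚ = 5 Mm
(b) rₐ = 15 Mm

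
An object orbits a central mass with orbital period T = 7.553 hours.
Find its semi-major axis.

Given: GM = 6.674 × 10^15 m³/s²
T = 7.553 hours = 27190.8 s
GM = 6.674 × 10^15 m³/s²
Kepler's third law: a³ = GM T² / (4π²)
T² = 7.3934 × 10^8 s²
a³ = (6.674 × 10^15) × (7.3934 × 10^8) / (4π²) = 1.24989 × 10^23 m³
a = (a³)^(1/3) = 4.99985 × 10^7 m ≈ 50 Mm

Final answer: 50 Mm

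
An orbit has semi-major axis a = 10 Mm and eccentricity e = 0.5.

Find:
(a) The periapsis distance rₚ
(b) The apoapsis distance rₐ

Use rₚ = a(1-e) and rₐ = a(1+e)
a = 10 Mm = 1 × 10^7 m
e = 0.5:  1 − e = 0.5,  1 + e = 1.5
(a) rₚ = a(1 − e) = 1 × 10^7 m × 0.5 = 5 × 10^6 m ≈ 5 Mm
(b) rₐ = a(1 + e) = 1 × 10^7 m × 1.5 = 1.5 × 10^7 m ≈ 15 Mm

Final answer:
(a) rₚ = 5 Mm
(b) rₐ = 15 Mm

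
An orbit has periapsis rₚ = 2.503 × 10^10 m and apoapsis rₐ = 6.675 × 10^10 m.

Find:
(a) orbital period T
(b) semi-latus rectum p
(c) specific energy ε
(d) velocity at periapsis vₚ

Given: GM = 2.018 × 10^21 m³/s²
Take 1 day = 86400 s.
rₚ = 2.503 × 10^10 m
rₐ = 6.675 × 10^10 m
GM = 2.018 × 10^21 m³/s²
a = (rₚ + rₐ)/2 = 4.589 × 10^10 m
e = (rₐ − rₚ)/(rₐ + rₚ) = (4.172 × 10^10) / (9.178 × 10^10) = 0.454565
(a) a³ = 9.66394 × 10^31 m³;  T = 2π √(a³/GM) = 2π × 218835 s = 1.37498 × 10^6 s ≈ 15.91 days
(b) 1 − e² = 0.79337;  p = a(1 − e²) = 4.589 × 10^10 × 0.79337 = 3.64078 × 10^10 m ≈ 3.641 × 10^10 m
(c) 2a = 9.178 × 10^10 m;  ε = −GM/(2a) = -2.19874 × 10^10 J/kg ≈ -21.99 GJ/kg
(d) vₚ² = GM (2/rₚ − 1/a) = 2.018 × 10^21 × (7.99041 × 10^-11 − 2.17912 × 10^-11) = 1.17272 × 10^11 m²/s²;  vₚ = 342450 m/s ≈ 342.4 km/s

Final answer:
(a) orbital period T = 15.91 days
(b) semi-latus rectum p = 3.641 × 10^10 m
(c) specific energy ε = -21.99 GJ/kg
(d) velocity at periapsis vₚ = 342.4 km/s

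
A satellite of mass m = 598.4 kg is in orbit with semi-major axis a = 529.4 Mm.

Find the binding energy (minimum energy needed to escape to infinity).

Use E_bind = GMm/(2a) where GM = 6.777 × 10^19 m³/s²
a = 529.4 Mm = 5.294 × 10^8 m
GM = 6.777 × 10^19 m³/s²
m = 598.4 kg
GMm = 6.777 × 10^19 × 598.4 = 4.05536 × 10^22 m³·kg/s²
2a = 1.0588 × 10^9 m
E_bind = GMm/(2a) = 3.83014 × 10^13 J ≈ 38.3 TJ

Final answer: 38.3 TJ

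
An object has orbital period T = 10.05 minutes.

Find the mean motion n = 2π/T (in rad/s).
T = 10.05 minutes = 603 s
n = 2π / 603 s = 0.0104199 rad/s ≈ 0.01042 rad/s

Final answer: n = 0.01042 rad/s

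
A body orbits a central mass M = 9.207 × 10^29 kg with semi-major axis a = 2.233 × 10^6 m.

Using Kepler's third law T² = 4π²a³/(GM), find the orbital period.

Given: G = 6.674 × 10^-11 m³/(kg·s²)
M = 9.207 × 10^29 kg
GM = G × M = 6.674 × 10^-11 × 9.207 × 10^29 = 6.14475 × 10^19 m³/s²
a = 2.233 × 10^6 m
a³ = 1.11344 × 10^19 m³
T = 2π √(a³/GM) = 2π √((1.11344 × 10^19) / (6.14475 × 10^19)) = 2π × 0.425678 s
T = 2.67461 s ≈ 2.675 seconds

Final answer: 2.675 seconds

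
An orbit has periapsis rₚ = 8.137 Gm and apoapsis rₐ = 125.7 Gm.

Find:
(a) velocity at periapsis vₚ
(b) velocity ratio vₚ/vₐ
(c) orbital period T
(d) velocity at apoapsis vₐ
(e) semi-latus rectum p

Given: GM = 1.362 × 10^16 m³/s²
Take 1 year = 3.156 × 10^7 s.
rₚ = 8.137 Gm = 8.137 × 10^9 m
rₐ = 125.7 Gm = 1.257 × 10^11 m
GM = 1.362 × 10^16 m³/s²
a = (rₚ + rₐ)/2 = 6.69185 × 10^10 m
e = (rₐ − rₚ)/(rₐ + rₚ) = (1.17563 × 10^11) / (1.33837 × 10^11) = 0.878404
(a) vₚ² = GM (2/rₚ − 1/a) = 1.362 × 10^16 × (2.45791 × 10^-10 − 1.49436 × 10^-11) = 3.14414 × 10^6 m²/s²;  vₚ = 1773.17 m/s ≈ 1.773 km/s
(b) vₚ/vₐ = rₐ/rₚ (angular momentum) = (1.257 × 10^11) / (8.137 × 10^9) = 15.448 ≈ 15.45
(c) a³ = 2.99667 × 10^32 m³;  T = 2π √(a³/GM) = 2π × 1.48331 × 10^8 s = 9.31989 × 10^8 s ≈ 29.53 years
(d) vₐ² = GM (2/rₐ − 1/a) = 1.362 × 10^16 × (1.59109 × 10^-11 − 1.49436 × 10^-11) = 13175.3 m²/s²;  vₐ = 114.784 m/s ≈ 114.8 m/s
(e) 1 − e² = 0.228406;  p = a(1 − e²) = 6.69185 × 10^10 × 0.228406 = 1.52846 × 10^10 m ≈ 15.28 Gm

Final answer:
(a) velocity at periapsis vₚ = 1.773 km/s
(b) velocity ratio vₚ/vₐ = 15.45
(c) orbital period T = 29.53 years
(d) velocity at apoapsis vₐ = 114.8 m/s
(e) semi-latus rectum p = 15.28 Gm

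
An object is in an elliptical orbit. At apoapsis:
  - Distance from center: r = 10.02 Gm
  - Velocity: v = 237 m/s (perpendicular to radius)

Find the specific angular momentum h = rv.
r = 10.02 Gm = 1.002 × 10^10 m
v = 237 m/s
h = rv = 1.002 × 10^10 × 237 = 2.37474 × 10^12 m²/s ≈ 2.375 × 10^12 m²/s

Final answer: h = 2.375 × 10^12 m²/s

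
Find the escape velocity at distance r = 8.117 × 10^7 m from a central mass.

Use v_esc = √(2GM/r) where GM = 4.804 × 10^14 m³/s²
r = 8.117 × 10^7 m
GM = 4.804 × 10^14 m³/s²
2GM/r = 2 × (4.804 × 10^14) / (8.117 × 10^7) = 1.18369 × 10^7 m²/s²
v_esc = √(2GM/r) = 3440.48 m/s ≈ 3.44 km/s

Final answer: 3.44 km/s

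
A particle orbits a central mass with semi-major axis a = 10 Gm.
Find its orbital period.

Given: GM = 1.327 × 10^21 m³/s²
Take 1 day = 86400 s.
a = 10 Gm = 1 × 10^10 m
GM = 1.327 × 10^21 m³/s²
a³ = 1 × 10^30 m³
T = 2π √(a³/GM) = 2π √((1 × 10^30) / (1.327 × 10^21)) = 2π × 27451.4 s
T = 172482 s ≈ 1.996 days

Final answer: 1.996 days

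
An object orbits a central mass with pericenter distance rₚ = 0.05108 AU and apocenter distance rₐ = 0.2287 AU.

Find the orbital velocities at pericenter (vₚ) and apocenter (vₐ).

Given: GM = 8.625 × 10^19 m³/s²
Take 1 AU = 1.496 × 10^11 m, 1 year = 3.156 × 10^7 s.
rₚ = 0.05108 AU = 7.64157 × 10^9 m
rₐ = 0.2287 AU = 3.42135 × 10^10 m
GM = 8.625 × 10^19 m³/s²
a = (rₚ + rₐ)/2 = 2.09275 × 10^10 m
Vis-viva: v² = GM (2/r − 1/a)
vₚ² = 8.625 × 10^19 × (2.61726 × 10^-10 − 4.77839 × 10^-11) = 1.84525 × 10^10 m²/s²
vₚ = 135840 m/s ≈ 28.66 AU/year
vₐ² = 8.625 × 10^19 × (5.84564 × 10^-11 − 4.77839 × 10^-11) = 9.20504 × 10^8 m²/s²
vₐ = 30339.8 m/s ≈ 6.401 AU/year

Final answer: vₚ = 28.66 AU/year, vₐ = 6.401 AU/year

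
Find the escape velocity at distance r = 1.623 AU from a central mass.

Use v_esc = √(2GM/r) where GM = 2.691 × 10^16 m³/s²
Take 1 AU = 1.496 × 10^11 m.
r = 1.623 AU = 2.42801 × 10^11 m
GM = 2.691 × 10^16 m³/s²
2GM/r = 2 × (2.691 × 10^16) / (2.42801 × 10^11) = 221663 m²/s²
v_esc = √(2GM/r) = 470.811 m/s ≈ 470.8 m/s

Final answer: 470.8 m/s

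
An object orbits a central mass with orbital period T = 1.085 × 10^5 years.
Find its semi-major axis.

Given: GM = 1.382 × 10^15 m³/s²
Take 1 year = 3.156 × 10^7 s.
T = 1.085 × 10^5 years = 3.42426 × 10^12 s
GM = 1.382 × 10^15 m³/s²
Kepler's third law: a³ = GM T² / (4π²)
T² = 1.17256 × 10^25 s²
a³ = (1.382 × 10^15) × (1.17256 × 10^25) / (4π²) = 4.1047 × 10^38 m³
a = (a³)^(1/3) = 7.4318 × 10^12 m ≈ 7.432 Tm

Final answer: 7.432 Tm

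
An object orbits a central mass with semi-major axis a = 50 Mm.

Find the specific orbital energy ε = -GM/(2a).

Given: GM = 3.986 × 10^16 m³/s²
a = 50 Mm = 5 × 10^7 m
GM = 3.986 × 10^16 m³/s²
2a = 1 × 10^8 m
ε = −GM/(2a) = -3.986 × 10^8 J/kg ≈ -398.6 MJ/kg

Final answer: -398.6 MJ/kg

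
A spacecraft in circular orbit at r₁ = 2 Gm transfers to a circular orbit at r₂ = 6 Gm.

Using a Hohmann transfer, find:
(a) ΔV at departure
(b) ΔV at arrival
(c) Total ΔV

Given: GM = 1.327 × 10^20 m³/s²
r₁ = 2 Gm = 2 × 10^9 m
r₂ = 6 Gm = 6 × 10^9 m
GM = 1.327 × 10^20 m³/s²
Transfer ellipse: a_t = (r₁ + r₂)/2 = 4 × 10^9 m
Circular speed at r₁: v₁ = √(GM/r₁) = 257585 m/s
Transfer speed at r₁ (periapsis): v₁ₜ = √(GM(2/r₁ − 1/a_t)) = 315476 m/s
(a) ΔV₁ = v₁ₜ − v₁ = 57890.9 m/s ≈ 57.89 km/s
Circular speed at r₂: v₂ = √(GM/r₂) = 148717 m/s
Transfer speed at r₂ (apoapsis): v₂ₜ = √(GM(2/r₂ − 1/a_t)) = 105159 m/s
(b) ΔV₂ = v₂ − v₂ₜ = 43558.1 m/s ≈ 43.56 km/s
(c) ΔV_total = ΔV₁ + ΔV₂ = 101449 m/s ≈ 101.4 km/s

Final answer:
(a) ΔV₁ = 57.89 km/s
(b) ΔV₂ = 43.56 km/s
(c) ΔV_total = 101.4 km/s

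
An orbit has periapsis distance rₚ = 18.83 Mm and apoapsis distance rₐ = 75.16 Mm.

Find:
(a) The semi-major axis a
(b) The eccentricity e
rₚ = 18.83 Mm = 1.883 × 10^7 m
rₐ = 75.16 Mm = 7.516 × 10^7 m
(a) a = (rₚ + rₐ)/2 = 4.6995 × 10^7 m ≈ 46.99 Mm
(b) e = (rₐ − rₚ)/(rₐ + rₚ) = (5.633 × 10^7) / (9.399 × 10^7) = 0.599319

Final answer:
(a) a = 46.99 Mm
(b) e = 0.5993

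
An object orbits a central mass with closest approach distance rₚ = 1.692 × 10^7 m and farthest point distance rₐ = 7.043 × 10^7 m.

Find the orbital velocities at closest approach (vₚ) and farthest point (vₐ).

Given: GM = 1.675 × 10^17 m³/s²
rₚ = 1.692 × 10^7 m
rₐ = 7.043 × 10^7 m
GM = 1.675 × 10^17 m³/s²
a = (rₚ + rₐ)/2 = 4.3675 × 10^7 m
Vis-viva: v² = GM (2/r − 1/a)
vₚ² = 1.675 × 10^17 × (1.18203 × 10^-7 − 2.28964 × 10^-8) = 1.59639 × 10^10 m²/s²
vₚ = 126348 m/s ≈ 126.3 km/s
vₐ² = 1.675 × 10^17 × (2.8397 × 10^-8 − 2.28964 × 10^-8) = 9.2135 × 10^8 m²/s²
vₐ = 30353.7 m/s ≈ 30.35 km/s

Final answer: vₚ = 126.3 km/s, vₐ = 30.35 km/s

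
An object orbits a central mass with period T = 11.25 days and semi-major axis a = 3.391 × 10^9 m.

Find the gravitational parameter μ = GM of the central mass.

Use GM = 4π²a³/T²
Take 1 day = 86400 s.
T = 11.25 days = 972000 s
a = 3.391 × 10^9 m
a³ = 3.89927 × 10^28 m³
T² = 9.44784 × 10^11 s²
GM = 4π² × (3.89927 × 10^28) / (9.44784 × 10^11) = 1.62934 × 10^18 m³/s²
GM ≈ 1.629 × 10^18 m³/s²

Final answer: GM = 1.629 × 10^18 m³/s²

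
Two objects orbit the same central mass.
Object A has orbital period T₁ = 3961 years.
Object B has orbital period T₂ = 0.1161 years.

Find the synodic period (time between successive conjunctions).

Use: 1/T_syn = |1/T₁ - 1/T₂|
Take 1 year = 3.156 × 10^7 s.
T₁ = 3961 years = 1.25009 × 10^11 s
T₂ = 0.1161 years = 3.66412 × 10^6 s
1/T₁ = 7.99941 × 10^-12 s⁻¹
1/T₂ = 2.72917 × 10^-7 s⁻¹
|1/T₁ − 1/T₂| = 2.72909 × 10^-7 s⁻¹
T_syn = 1 / |1/T₁ − 1/T₂| = 3.66422 × 10^6 s ≈ 0.1161 years

Final answer: T_syn = 0.1161 years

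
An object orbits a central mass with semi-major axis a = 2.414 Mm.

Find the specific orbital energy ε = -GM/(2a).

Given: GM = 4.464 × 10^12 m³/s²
a = 2.414 Mm = 2.414 × 10^6 m
GM = 4.464 × 10^12 m³/s²
2a = 4.828 × 10^6 m
ε = −GM/(2a) = -924606 J/kg ≈ -924.6 kJ/kg

Final answer: -924.6 kJ/kg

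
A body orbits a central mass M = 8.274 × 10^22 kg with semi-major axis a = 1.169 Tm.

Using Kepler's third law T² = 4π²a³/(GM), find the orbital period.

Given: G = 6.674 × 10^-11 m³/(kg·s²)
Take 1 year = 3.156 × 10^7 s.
M = 8.274 × 10^22 kg
GM = G × M = 6.674 × 10^-11 × 8.274 × 10^22 = 5.52207 × 10^12 m³/s²
a = 1.169 Tm = 1.169 × 10^12 m
a³ = 1.59751 × 10^36 m³
T = 2π √(a³/GM) = 2π √((1.59751 × 10^36) / (5.52207 × 10^12)) = 2π × 5.37862 × 10^11 s
T = 3.37949 × 10^12 s ≈ 1.071 × 10^5 years

Final answer: 1.071 × 10^5 years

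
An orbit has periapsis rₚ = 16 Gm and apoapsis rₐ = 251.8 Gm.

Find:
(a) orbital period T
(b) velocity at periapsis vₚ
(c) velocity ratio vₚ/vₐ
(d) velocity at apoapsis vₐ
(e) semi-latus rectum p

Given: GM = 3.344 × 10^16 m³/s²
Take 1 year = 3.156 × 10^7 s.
rₚ = 16 Gm = 1.6 × 10^10 m
rₐ = 251.8 Gm = 2.518 × 10^11 m
GM = 3.344 × 10^16 m³/s²
a = (rₚ + rₐ)/2 = 1.339 × 10^11 m
e = (rₐ − rₚ)/(rₐ + rₚ) = (2.358 × 10^11) / (2.678 × 10^11) = 0.880508
(a) a³ = 2.40072 × 10^33 m³;  T = 2π √(a³/GM) = 2π × 2.6794 × 10^8 s = 1.68352 × 10^9 s ≈ 53.34 years
(b) vₚ² = GM (2/rₚ − 1/a) = 3.344 × 10^16 × (1.25 × 10^-10 − 7.46826 × 10^-12) = 3.93026 × 10^6 m²/s²;  vₚ = 1982.49 m/s ≈ 1.982 km/s
(c) vₚ/vₐ = rₐ/rₚ (angular momentum) = (2.518 × 10^11) / (1.6 × 10^10) = 15.7375 ≈ 15.74
(d) vₐ² = GM (2/rₐ − 1/a) = 3.344 × 10^16 × (7.94281 × 10^-12 − 7.46826 × 10^-12) = 15869 m²/s²;  vₐ = 125.972 m/s ≈ 126 m/s
(e) 1 − e² = 0.224706;  p = a(1 − e²) = 1.339 × 10^11 × 0.224706 = 3.00881 × 10^10 m ≈ 30.09 Gm

Final answer:
(a) orbital period T = 53.34 years
(b) velocity at periapsis vₚ = 1.982 km/s
(c) velocity ratio vₚ/vₐ = 15.74
(d) velocity at apoapsis vₐ = 126 m/s
(e) semi-latus rectum p = 30.09 Gm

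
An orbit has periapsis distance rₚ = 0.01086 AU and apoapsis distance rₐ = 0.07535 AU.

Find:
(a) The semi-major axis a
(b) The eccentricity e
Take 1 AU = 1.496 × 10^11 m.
rₚ = 0.01086 AU = 1.62466 × 10^9 m
rₐ = 0.07535 AU = 1.12724 × 10^10 m
(a) a = (rₚ + rₐ)/2 = 6.44851 × 10^9 m ≈ 0.0431 AU
(b) e = (rₐ − rₚ)/(rₐ + rₚ) = (9.6477 × 10^9) / (1.2897 × 10^10) = 0.748057

Final answer:
(a) a = 0.0431 AU
(b) e = 0.7481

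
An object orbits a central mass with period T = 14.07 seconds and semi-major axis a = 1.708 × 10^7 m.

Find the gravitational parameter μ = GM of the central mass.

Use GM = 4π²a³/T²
T = 14.07 seconds
a = 1.708 × 10^7 m
a³ = 4.98269 × 10^21 m³
T² = 197.965 s²
GM = 4π² × (4.98269 × 10^21) / 197.965 = 9.93654 × 10^20 m³/s²
GM ≈ 9.937 × 10^20 m³/s²

Final answer: GM = 9.937 × 10^20 m³/s²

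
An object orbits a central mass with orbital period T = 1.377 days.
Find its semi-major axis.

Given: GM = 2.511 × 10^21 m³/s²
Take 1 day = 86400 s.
T = 1.377 days = 118973 s
GM = 2.511 × 10^21 m³/s²
Kepler's third law: a³ = GM T² / (4π²)
T² = 1.41545 × 10^10 s²
a³ = (2.511 × 10^21) × (1.41545 × 10^10) / (4π²) = 9.0029 × 10^29 m³
a = (a³)^(1/3) = 9.65593 × 10^9 m ≈ 9.656 × 10^9 m

Final answer: 9.656 × 10^9 m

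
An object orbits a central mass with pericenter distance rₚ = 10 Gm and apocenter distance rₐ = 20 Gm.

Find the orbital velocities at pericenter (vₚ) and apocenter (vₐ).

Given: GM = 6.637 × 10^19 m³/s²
rₚ = 10 Gm = 1 × 10^10 m
rₐ = 20 Gm = 2 × 10^10 m
GM = 6.637 × 10^19 m³/s²
a = (rₚ + rₐ)/2 = 1.5 × 10^10 m
Vis-viva: v² = GM (2/r − 1/a)
vₚ² = 6.637 × 10^19 × (2 × 10^-10 − 6.66667 × 10^-11) = 8.84933 × 10^9 m²/s²
vₚ = 94070.9 m/s ≈ 94.07 km/s
vₐ² = 6.637 × 10^19 × (1 × 10^-10 − 6.66667 × 10^-11) = 2.21233 × 10^9 m²/s²
vₐ = 47035.4 m/s ≈ 47.04 km/s

Final answer: vₚ = 94.07 km/s, vₐ = 47.04 km/s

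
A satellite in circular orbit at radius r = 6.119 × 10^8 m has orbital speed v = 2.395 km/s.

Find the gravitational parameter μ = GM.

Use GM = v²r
r = 6.119 × 10^8 m
v = 2.395 km/s = 2395 m/s
v² = 5.73602 × 10^6 m²/s²
GM = v²r = 5.73602 × 10^6 × 6.119 × 10^8 = 3.50987 × 10^15 m³/s²
GM ≈ 3.51 × 10^15 m³/s²

Final answer: GM = 3.51 × 10^15 m³/s²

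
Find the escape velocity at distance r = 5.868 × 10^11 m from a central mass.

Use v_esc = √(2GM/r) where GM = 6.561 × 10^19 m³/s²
r = 5.868 × 10^11 m
GM = 6.561 × 10^19 m³/s²
2GM/r = 2 × (6.561 × 10^19) / (5.868 × 10^11) = 2.2362 × 10^8 m²/s²
v_esc = √(2GM/r) = 14953.9 m/s ≈ 14.95 km/s

Final answer: 14.95 km/s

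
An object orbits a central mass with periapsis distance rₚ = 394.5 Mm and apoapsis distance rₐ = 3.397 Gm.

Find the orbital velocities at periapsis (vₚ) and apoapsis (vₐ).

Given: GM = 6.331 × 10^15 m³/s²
rₚ = 394.5 Mm = 3.945 × 10^8 m
rₐ = 3.397 Gm = 3.397 × 10^9 m
GM = 6.331 × 10^15 m³/s²
a = (rₚ + rₐ)/2 = 1.89575 × 10^9 m
Vis-viva: v² = GM (2/r − 1/a)
vₚ² = 6.331 × 10^15 × (5.06971 × 10^-9 − 5.27496 × 10^-10) = 2.87567 × 10^7 m²/s²
vₚ = 5362.53 m/s ≈ 5.363 km/s
vₐ² = 6.331 × 10^15 × (5.88755 × 10^-10 − 5.27496 × 10^-10) = 387831 m²/s²
vₐ = 622.761 m/s ≈ 622.8 m/s

Final answer: vₚ = 5.363 km/s, vₐ = 622.8 m/s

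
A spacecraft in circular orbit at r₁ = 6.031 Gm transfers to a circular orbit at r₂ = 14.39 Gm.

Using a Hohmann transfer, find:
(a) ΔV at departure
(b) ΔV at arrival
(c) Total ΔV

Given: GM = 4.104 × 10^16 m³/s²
r₁ = 6.031 Gm = 6.031 × 10^9 m
r₂ = 14.39 Gm = 1.439 × 10^10 m
GM = 4.104 × 10^16 m³/s²
Transfer ellipse: a_t = (r₁ + r₂)/2 = 1.02105 × 10^10 m
Circular speed at r₁: v₁ = √(GM/r₁) = 2608.61 m/s
Transfer speed at r₁ (periapsis): v₁ₜ = √(GM(2/r₁ − 1/a_t)) = 3096.82 m/s
(a) ΔV₁ = v₁ₜ − v₁ = 488.21 m/s ≈ 488.2 m/s
Circular speed at r₂: v₂ = √(GM/r₂) = 1688.78 m/s
Transfer speed at r₂ (apoapsis): v₂ₜ = √(GM(2/r₂ − 1/a_t)) = 1297.91 m/s
(b) ΔV₂ = v₂ − v₂ₜ = 390.871 m/s ≈ 390.9 m/s
(c) ΔV_total = ΔV₁ + ΔV₂ = 879.082 m/s ≈ 879.1 m/s

Final answer:
(a) ΔV₁ = 488.2 m/s
(b) ΔV₂ = 390.9 m/s
(c) ΔV_total = 879.1 m/s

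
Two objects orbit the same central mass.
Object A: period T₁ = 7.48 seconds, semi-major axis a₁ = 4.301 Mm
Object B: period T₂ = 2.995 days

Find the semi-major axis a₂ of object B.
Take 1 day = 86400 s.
T₁ = 7.48 seconds
T₂ = 2.995 days = 258768 s
a₁ = 4.301 Mm = 4.301 × 10^6 m
Kepler's third law: (T₂/T₁)² = (a₂/a₁)³  ⇒  a₂ = a₁ (T₂/T₁)^(2/3)
T₂/T₁ = 34594.7
(T₂/T₁)^(2/3) = 1061.71
a₂ = 4.301 × 10^6 m × 1061.71 = 4.56642 × 10^9 m ≈ 4.566 Gm

Final answer: a₂ = 4.566 Gm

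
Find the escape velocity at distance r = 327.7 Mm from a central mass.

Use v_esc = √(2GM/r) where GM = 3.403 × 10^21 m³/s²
r = 327.7 Mm = 3.277 × 10^8 m
GM = 3.403 × 10^21 m³/s²
2GM/r = 2 × (3.403 × 10^21) / (3.277 × 10^8) = 2.0769 × 10^13 m²/s²
v_esc = √(2GM/r) = 4.5573 × 10^6 m/s ≈ 4557 km/s

Final answer: 4557 km/s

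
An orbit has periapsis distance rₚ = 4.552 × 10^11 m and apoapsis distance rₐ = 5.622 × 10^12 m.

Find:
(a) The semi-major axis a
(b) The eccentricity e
rₚ = 4.552 × 10^11 m
rₐ = 5.622 × 10^12 m
(a) a = (rₚ + rₐ)/2 = 3.0386 × 10^12 m ≈ 3.039 × 10^12 m
(b) e = (rₐ − rₚ)/(rₐ + rₚ) = (5.1668 × 10^12) / (6.0772 × 10^12) = 0.850194

Final answer:
(a) a = 3.039 × 10^12 m
(b) e = 0.8502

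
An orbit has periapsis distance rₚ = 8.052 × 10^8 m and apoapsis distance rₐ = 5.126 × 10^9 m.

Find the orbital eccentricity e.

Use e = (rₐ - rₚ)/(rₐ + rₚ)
rₚ = 8.052 × 10^8 m
rₐ = 5.126 × 10^9 m
rₐ − rₚ = 4.3208 × 10^9 m
rₐ + rₚ = 5.9312 × 10^9 m
e = (rₐ − rₚ)/(rₐ + rₚ) = 0.728487

Final answer: e = 0.7285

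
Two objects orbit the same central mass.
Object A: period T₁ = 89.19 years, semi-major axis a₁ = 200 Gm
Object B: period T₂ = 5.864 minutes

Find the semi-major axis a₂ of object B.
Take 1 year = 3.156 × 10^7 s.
T₁ = 89.19 years = 2.81484 × 10^9 s
T₂ = 5.864 minutes = 351.84 s
a₁ = 200 Gm = 2 × 10^11 m
Kepler's third law: (T₂/T₁)² = (a₂/a₁)³  ⇒  a₂ = a₁ (T₂/T₁)^(2/3)
T₂/T₁ = 1.24995 × 10^-7
(T₂/T₁)^(2/3) = 2.49993 × 10^-5
a₂ = 2 × 10^11 m × 2.49993 × 10^-5 = 4.99986 × 10^6 m ≈ 5 Mm

Final answer: a₂ = 5 Mm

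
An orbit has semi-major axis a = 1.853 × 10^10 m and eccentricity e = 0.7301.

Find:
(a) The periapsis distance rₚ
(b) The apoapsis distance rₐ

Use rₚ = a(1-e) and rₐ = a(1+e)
a = 1.853 × 10^10 m
e = 0.7301:  1 − e = 0.2699,  1 + e = 1.7301
(a) rₚ = a(1 − e) = 1.853 × 10^10 m × 0.2699 = 5.00125 × 10^9 m ≈ 5.001 × 10^9 m
(b) rₐ = a(1 + e) = 1.853 × 10^10 m × 1.7301 = 3.20588 × 10^10 m ≈ 3.206 × 10^10 m

Final answer:
(a) rₚ = 5.001 × 10^9 m
(b) rₐ = 3.206 × 10^10 m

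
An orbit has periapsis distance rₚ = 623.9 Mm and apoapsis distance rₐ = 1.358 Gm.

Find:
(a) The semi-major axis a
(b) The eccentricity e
rₚ = 623.9 Mm = 6.239 × 10^8 m
rₐ = 1.358 Gm = 1.358 × 10^9 m
(a) a = (rₚ + rₐ)/2 = 9.9095 × 10^8 m ≈ 991 Mm
(b) e = (rₐ − rₚ)/(rₐ + rₚ) = (7.341 × 10^8) / (1.9819 × 10^9) = 0.370402

Final answer:
(a) a = 991 Mm
(b) e = 0.3704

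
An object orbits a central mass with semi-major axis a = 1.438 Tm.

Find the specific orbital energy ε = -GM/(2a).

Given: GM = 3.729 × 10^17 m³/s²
a = 1.438 Tm = 1.438 × 10^12 m
GM = 3.729 × 10^17 m³/s²
2a = 2.876 × 10^12 m
ε = −GM/(2a) = -129659 J/kg ≈ -129.7 kJ/kg

Final answer: -129.7 kJ/kg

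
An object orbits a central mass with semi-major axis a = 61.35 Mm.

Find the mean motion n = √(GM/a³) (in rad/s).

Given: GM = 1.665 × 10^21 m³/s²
a = 61.35 Mm = 6.135 × 10^7 m
GM = 1.665 × 10^21 m³/s²
a³ = 2.30911 × 10^23 m³
GM/a³ = (1.665 × 10^21) / (2.30911 × 10^23) = 0.00721059 s⁻²
n = √(GM/a³) = 0.0849152 rad/s ≈ 0.08492 rad/s

Final answer: n = 0.08492 rad/s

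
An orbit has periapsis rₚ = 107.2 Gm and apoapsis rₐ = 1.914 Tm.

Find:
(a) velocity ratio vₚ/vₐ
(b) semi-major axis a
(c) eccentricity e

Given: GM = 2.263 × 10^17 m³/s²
rₚ = 107.2 Gm = 1.072 × 10^11 m
rₐ = 1.914 Tm = 1.914 × 10^12 m
GM = 2.263 × 10^17 m³/s²
a = (rₚ + rₐ)/2 = 1.0106 × 10^12 m
e = (rₐ − rₚ)/(rₐ + rₚ) = (1.8068 × 10^12) / (2.0212 × 10^12) = 0.893924
(a) vₚ/vₐ = rₐ/rₚ (angular momentum) = (1.914 × 10^12) / (1.072 × 10^11) = 17.8545 ≈ 17.85
(b) a = 1.0106 × 10^12 m ≈ 1.011 Tm
(c) e = 0.893924 ≈ 0.8939

Final answer:
(a) velocity ratio vₚ/vₐ = 17.85
(b) semi-major axis a = 1.011 Tm
(c) eccentricity e = 0.8939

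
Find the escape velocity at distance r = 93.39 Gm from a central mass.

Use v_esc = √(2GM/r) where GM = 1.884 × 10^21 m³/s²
r = 93.39 Gm = 9.339 × 10^10 m
GM = 1.884 × 10^21 m³/s²
2GM/r = 2 × (1.884 × 10^21) / (9.339 × 10^10) = 4.03469 × 10^10 m²/s²
v_esc = √(2GM/r) = 200865 m/s ≈ 200.9 km/s

Final answer: 200.9 km/s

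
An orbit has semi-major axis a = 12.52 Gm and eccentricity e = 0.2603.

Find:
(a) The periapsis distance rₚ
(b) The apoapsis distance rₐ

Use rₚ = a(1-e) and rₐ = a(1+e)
a = 12.52 Gm = 1.252 × 10^10 m
e = 0.2603:  1 − e = 0.7397,  1 + e = 1.2603
(a) rₚ = a(1 − e) = 1.252 × 10^10 m × 0.7397 = 9.26104 × 10^9 m ≈ 9.261 Gm
(b) rₐ = a(1 + e) = 1.252 × 10^10 m × 1.2603 = 1.5779 × 10^10 m ≈ 15.78 Gm

Final answer:
(a) rₚ = 9.261 Gm
(b) rₐ = 15.78 Gm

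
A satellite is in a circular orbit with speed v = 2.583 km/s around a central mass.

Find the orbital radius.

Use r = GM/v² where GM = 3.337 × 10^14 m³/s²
v = 2.583 km/s = 2583 m/s
GM = 3.337 × 10^14 m³/s²
v² = 6.67189 × 10^6 m²/s²
r = GM/v² = (3.337 × 10^14) / (6.67189 × 10^6) = 5.00158 × 10^7 m ≈ 50.02 Mm

Final answer: 50.02 Mm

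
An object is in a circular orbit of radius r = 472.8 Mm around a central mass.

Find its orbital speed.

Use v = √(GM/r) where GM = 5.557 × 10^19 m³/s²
r = 472.8 Mm = 4.728 × 10^8 m
GM = 5.557 × 10^19 m³/s²
GM/r = (5.557 × 10^19) / (4.728 × 10^8) = 1.17534 × 10^11 m²/s²
v = √(GM/r) = 342832 m/s ≈ 342.8 km/s

Final answer: 342.8 km/s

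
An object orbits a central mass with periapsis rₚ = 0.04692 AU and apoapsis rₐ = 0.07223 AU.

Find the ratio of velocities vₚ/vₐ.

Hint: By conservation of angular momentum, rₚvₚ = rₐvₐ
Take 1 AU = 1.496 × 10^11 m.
rₚ = 0.04692 AU = 7.01923 × 10^9 m
rₐ = 0.07223 AU = 1.08056 × 10^10 m
rₚvₚ = rₐvₐ  ⇒  vₚ/vₐ = rₐ/rₚ
vₚ/vₐ = (1.08056 × 10^10) / (7.01923 × 10^9) = 1.53943

Final answer: vₚ/vₐ = 1.539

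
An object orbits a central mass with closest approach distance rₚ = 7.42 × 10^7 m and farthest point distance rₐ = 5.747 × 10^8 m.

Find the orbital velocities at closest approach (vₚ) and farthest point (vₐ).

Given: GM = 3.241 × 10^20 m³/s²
rₚ = 7.42 × 10^7 m
rₐ = 5.747 × 10^8 m
GM = 3.241 × 10^20 m³/s²
a = (rₚ + rₐ)/2 = 3.2445 × 10^8 m
Vis-viva: v² = GM (2/r − 1/a)
vₚ² = 3.241 × 10^20 × (2.69542 × 10^-8 − 3.08214 × 10^-9) = 7.73693 × 10^12 m²/s²
vₚ = 2.78153 × 10^6 m/s ≈ 2782 km/s
vₐ² = 3.241 × 10^20 × (3.48008 × 10^-9 − 3.08214 × 10^-9) = 1.28972 × 10^11 m²/s²
vₐ = 359126 m/s ≈ 359.1 km/s

Final answer: vₚ = 2782 km/s, vₐ = 359.1 km/s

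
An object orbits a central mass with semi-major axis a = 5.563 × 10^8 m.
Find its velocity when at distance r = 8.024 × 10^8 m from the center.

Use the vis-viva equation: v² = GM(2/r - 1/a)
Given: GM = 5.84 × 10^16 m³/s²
a = 5.563 × 10^8 m
r = 8.024 × 10^8 m
GM = 5.84 × 10^16 m³/s²
2/r − 1/a = 2.49252 × 10^-9 − 1.79759 × 10^-9 = 6.94931 × 10^-10 m⁻¹
v² = GM (2/r − 1/a) = 4.0584 × 10^7 m²/s²
v = 6370.56 m/s ≈ 6.371 km/s

Final answer: 6.371 km/s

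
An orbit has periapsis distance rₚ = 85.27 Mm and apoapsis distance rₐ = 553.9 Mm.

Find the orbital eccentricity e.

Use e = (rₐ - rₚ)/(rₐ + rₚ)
rₚ = 85.27 Mm = 8.527 × 10^7 m
rₐ = 553.9 Mm = 5.539 × 10^8 m
rₐ − rₚ = 4.6863 × 10^8 m
rₐ + rₚ = 6.3917 × 10^8 m
e = (rₐ − rₚ)/(rₐ + rₚ) = 0.733185

Final answer: e = 0.7332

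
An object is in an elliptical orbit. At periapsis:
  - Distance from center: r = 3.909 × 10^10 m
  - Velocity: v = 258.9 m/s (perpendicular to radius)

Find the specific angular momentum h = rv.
r = 3.909 × 10^10 m
v = 258.9 m/s
h = rv = 3.909 × 10^10 × 258.9 = 1.01204 × 10^13 m²/s ≈ 1.012 × 10^13 m²/s

Final answer: h = 1.012 × 10^13 m²/s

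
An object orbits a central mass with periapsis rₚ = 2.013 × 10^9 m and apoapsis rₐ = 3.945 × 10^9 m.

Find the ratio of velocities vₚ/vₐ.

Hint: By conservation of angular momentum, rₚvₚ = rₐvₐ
rₚ = 2.013 × 10^9 m
rₐ = 3.945 × 10^9 m
rₚvₚ = rₐvₐ  ⇒  vₚ/vₐ = rₐ/rₚ
vₚ/vₐ = (3.945 × 10^9) / (2.013 × 10^9) = 1.95976

Final answer: vₚ/vₐ = 1.96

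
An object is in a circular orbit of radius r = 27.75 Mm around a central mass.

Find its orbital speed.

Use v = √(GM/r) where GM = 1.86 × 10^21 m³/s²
r = 27.75 Mm = 2.775 × 10^7 m
GM = 1.86 × 10^21 m³/s²
GM/r = (1.86 × 10^21) / (2.775 × 10^7) = 6.7027 × 10^13 m²/s²
v = √(GM/r) = 8.187 × 10^6 m/s ≈ 8187 km/s

Final answer: 8187 km/s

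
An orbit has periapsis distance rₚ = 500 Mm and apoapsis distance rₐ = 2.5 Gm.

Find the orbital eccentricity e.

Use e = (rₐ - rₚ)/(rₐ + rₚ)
rₚ = 500 Mm = 5 × 10^8 m
rₐ = 2.5 Gm = 2.5 × 10^9 m
rₐ − rₚ = 2 × 10^9 m
rₐ + rₚ = 3 × 10^9 m
e = (rₐ − rₚ)/(rₐ + rₚ) = 0.666667

Final answer: e = 0.6667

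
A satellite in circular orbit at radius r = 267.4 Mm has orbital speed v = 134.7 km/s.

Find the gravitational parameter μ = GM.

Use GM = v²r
r = 267.4 Mm = 2.674 × 10^8 m
v = 134.7 km/s = 134700 m/s
v² = 1.81441 × 10^10 m²/s²
GM = v²r = 1.81441 × 10^10 × 2.674 × 10^8 = 4.85173 × 10^18 m³/s²
GM ≈ 4.852 × 10^18 m³/s²

Final answer: GM = 4.852 × 10^18 m³/s²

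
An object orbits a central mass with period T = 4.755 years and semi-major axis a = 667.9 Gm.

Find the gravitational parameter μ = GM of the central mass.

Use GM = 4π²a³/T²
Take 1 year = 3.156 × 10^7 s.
T = 4.755 years = 1.50068 × 10^8 s
a = 667.9 Gm = 6.679 × 10^11 m
a³ = 2.97944 × 10^35 m³
T² = 2.25203 × 10^16 s²
GM = 4π² × (2.97944 × 10^35) / (2.25203 × 10^16) = 5.22299 × 10^20 m³/s²
GM ≈ 5.223 × 10^20 m³/s²

Final answer: GM = 5.223 × 10^20 m³/s²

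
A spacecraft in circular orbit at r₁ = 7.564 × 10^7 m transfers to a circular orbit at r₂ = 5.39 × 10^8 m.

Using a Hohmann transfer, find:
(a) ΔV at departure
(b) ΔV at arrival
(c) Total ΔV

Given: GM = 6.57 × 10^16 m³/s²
r₁ = 7.564 × 10^7 m
r₂ = 5.39 × 10^8 m
GM = 6.57 × 10^16 m³/s²
Transfer ellipse: a_t = (r₁ + r₂)/2 = 3.0732 × 10^8 m
Circular speed at r₁: v₁ = √(GM/r₁) = 29471.8 m/s
Transfer speed at r₁ (periapsis): v₁ₜ = √(GM(2/r₁ − 1/a_t)) = 39030.7 m/s
(a) ΔV₁ = v₁ₜ − v₁ = 9558.84 m/s ≈ 9.559 km/s
Circular speed at r₂: v₂ = √(GM/r₂) = 11040.5 m/s
Transfer speed at r₂ (apoapsis): v₂ₜ = √(GM(2/r₂ − 1/a_t)) = 5477.33 m/s
(b) ΔV₂ = v₂ − v₂ₜ = 5563.16 m/s ≈ 5.563 km/s
(c) ΔV_total = ΔV₁ + ΔV₂ = 15122 m/s ≈ 15.12 km/s

Final answer:
(a) ΔV₁ = 9.559 km/s
(b) ΔV₂ = 5.563 km/s
(c) ΔV_total = 15.12 km/s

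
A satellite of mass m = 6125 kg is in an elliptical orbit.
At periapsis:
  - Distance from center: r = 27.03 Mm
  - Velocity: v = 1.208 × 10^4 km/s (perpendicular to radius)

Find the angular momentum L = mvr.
r = 27.03 Mm = 2.703 × 10^7 m
v = 1.208 × 10^4 km/s = 1.208 × 10^7 m/s
vr = 1.208 × 10^7 × 2.703 × 10^7 = 3.26522 × 10^14 m²/s
L = m × vr = 6125 × 3.26522 × 10^14 = 1.99995 × 10^18 kg·m²/s ≈ 2 × 10^18 kg·m²/s

Final answer: L = 2 × 10^18 kg·m²/s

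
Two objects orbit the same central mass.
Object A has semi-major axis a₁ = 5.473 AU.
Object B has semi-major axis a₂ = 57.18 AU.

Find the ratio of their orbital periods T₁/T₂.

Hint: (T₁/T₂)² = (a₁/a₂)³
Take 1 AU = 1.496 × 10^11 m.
a₁ = 5.473 AU = 8.18761 × 10^11 m
a₂ = 57.18 AU = 8.55413 × 10^12 m
a₁/a₂ = 0.0957153
T₁/T₂ = (a₁/a₂)^(3/2) = (0.0957153)^1.5 = 0.0296123

Final answer: T₁/T₂ = 0.02961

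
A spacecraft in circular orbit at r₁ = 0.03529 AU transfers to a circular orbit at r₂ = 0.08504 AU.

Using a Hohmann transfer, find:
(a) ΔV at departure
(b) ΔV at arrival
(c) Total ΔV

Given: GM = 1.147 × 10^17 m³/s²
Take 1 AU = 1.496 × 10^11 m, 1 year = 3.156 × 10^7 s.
r₁ = 0.03529 AU = 5.27938 × 10^9 m
r₂ = 0.08504 AU = 1.2722 × 10^10 m
GM = 1.147 × 10^17 m³/s²
Transfer ellipse: a_t = (r₁ + r₂)/2 = 9.00068 × 10^9 m
Circular speed at r₁: v₁ = √(GM/r₁) = 4661.12 m/s
Transfer speed at r₁ (periapsis): v₁ₜ = √(GM(2/r₁ − 1/a_t)) = 5541.53 m/s
(a) ΔV₁ = v₁ₜ − v₁ = 880.413 m/s ≈ 0.1857 AU/year
Circular speed at r₂: v₂ = √(GM/r₂) = 3002.65 m/s
Transfer speed at r₂ (apoapsis): v₂ₜ = √(GM(2/r₂ − 1/a_t)) = 2299.63 m/s
(b) ΔV₂ = v₂ − v₂ₜ = 703.016 m/s ≈ 0.1483 AU/year
(c) ΔV_total = ΔV₁ + ΔV₂ = 1583.43 m/s ≈ 0.334 AU/year

Final answer:
(a) ΔV₁ = 0.1857 AU/year
(b) ΔV₂ = 0.1483 AU/year
(c) ΔV_total = 0.334 AU/year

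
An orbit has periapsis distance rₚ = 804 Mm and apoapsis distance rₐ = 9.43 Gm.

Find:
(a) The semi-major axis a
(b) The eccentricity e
rₚ = 804 Mm = 8.04 × 10^8 m
rₐ = 9.43 Gm = 9.43 × 10^9 m
(a) a = (rₚ + rₐ)/2 = 5.117 × 10^9 m ≈ 5.117 Gm
(b) e = (rₐ − rₚ)/(rₐ + rₚ) = (8.626 × 10^9) / (1.0234 × 10^10) = 0.842877

Final answer:
(a) a = 5.117 Gm
(b) e = 0.8429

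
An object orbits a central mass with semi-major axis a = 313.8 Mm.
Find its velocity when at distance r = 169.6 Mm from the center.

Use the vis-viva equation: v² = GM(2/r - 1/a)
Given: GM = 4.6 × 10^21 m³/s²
a = 313.8 Mm = 3.138 × 10^8 m
r = 169.6 Mm = 1.696 × 10^8 m
GM = 4.6 × 10^21 m³/s²
2/r − 1/a = 1.17925 × 10^-8 − 3.18674 × 10^-9 = 8.60571 × 10^-9 m⁻¹
v² = GM (2/r − 1/a) = 3.95863 × 10^13 m²/s²
v = 6.29176 × 10^6 m/s ≈ 6292 km/s

Final answer: 6292 km/s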